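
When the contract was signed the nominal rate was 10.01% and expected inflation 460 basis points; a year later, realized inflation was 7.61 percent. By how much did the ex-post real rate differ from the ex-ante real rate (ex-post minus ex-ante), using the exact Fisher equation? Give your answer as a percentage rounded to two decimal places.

-2.94%

Ex-ante: (1 + 0.1001)/(1 + 0.0460) − 1 = 5.1721%
Ex-post: (1 + 0.1001)/(1 + 0.0761) − 1 = 2.2303%
Difference (ex-post − ex-ante) = -2.9418% → -2.94%.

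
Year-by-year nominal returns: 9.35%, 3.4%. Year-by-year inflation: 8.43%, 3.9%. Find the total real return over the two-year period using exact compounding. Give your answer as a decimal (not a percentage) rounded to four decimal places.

Compound the nominal returns: 1.0935 × 1.0340 = 1.130679.
Compound inflation: 1.0843 × 1.0390 = 1.126588.
Deflate: 1.130679 / 1.126588 = 1.003632.
Total real return = 1.003632 − 1 → 0.0036.

0.0036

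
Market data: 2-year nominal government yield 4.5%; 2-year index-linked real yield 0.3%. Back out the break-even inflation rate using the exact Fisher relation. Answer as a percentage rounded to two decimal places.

(1 + π) = (1 + i)/(1 + r) = 1.04500 / 1.00300 = 1.041874
Break-even inflation = 1.041874 − 1 → 4.19%.

4.19%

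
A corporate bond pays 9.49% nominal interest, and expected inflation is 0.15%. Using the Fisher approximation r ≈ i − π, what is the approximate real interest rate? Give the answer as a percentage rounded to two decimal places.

9.34%

r ≈ i − π = 9.49% − 0.15% = 9.34%.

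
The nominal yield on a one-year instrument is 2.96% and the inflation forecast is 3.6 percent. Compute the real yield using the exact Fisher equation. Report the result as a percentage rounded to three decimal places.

By the Fisher relation, 1 + r = (1 + i)/(1 + π).
1 + r = 1.02960 / 1.03600 = 0.993822
r = 0.993822 − 1 = -0.6178%, i.e. -0.618%.

-0.618%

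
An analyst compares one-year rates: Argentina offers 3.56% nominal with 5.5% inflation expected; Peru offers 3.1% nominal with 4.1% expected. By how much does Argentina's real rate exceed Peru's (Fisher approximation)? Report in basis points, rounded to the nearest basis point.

-94 basis points

Argentina: 3.56% − 5.5% = -1.940%
Peru: 3.1% − 4.1% = -1.000%
Differential = -0.940% → -94 basis points.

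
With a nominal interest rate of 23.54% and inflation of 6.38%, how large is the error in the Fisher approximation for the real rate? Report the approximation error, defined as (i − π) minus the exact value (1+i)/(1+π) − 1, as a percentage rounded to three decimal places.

Approximate: r ≈ 23.540% − 6.380% = 17.1600%
Exact: (1 + 0.2354)/(1 + 0.0638) − 1 = 16.1309%
Error = 17.1600% − 16.1309% = 1.0291% → 1.029%.

1.029%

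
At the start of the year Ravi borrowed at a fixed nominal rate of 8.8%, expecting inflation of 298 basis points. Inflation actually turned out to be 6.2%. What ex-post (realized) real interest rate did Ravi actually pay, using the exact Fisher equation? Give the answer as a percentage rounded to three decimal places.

2.448%

Ex-post: (1 + 0.0880)/(1 + 0.0620) − 1 = 2.4482%
So the realized real rate is 2.448%.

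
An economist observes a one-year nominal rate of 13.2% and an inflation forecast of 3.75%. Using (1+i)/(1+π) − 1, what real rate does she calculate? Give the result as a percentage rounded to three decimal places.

9.108%

By the Fisher identity, 1 + r = (1 + i)/(1 + π).
1 + r = 1.13200 / 1.03750 = 1.091084
r = 1.091084 − 1 = 9.1084%, i.e. 9.108%.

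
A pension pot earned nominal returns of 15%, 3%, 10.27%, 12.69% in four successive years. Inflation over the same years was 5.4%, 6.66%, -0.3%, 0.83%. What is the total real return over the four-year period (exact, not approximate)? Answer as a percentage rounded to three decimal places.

Compound the nominal returns: 1.1500 × 1.0300 × 1.1027 × 1.1269 = 1.471898.
Compound inflation: 1.0540 × 1.0666 × 0.9970 × 1.0083 = 1.130127.
Deflate: 1.471898 / 1.130127 = 1.302419.
Total real return = 1.302419 − 1 → 30.242%.

30.242%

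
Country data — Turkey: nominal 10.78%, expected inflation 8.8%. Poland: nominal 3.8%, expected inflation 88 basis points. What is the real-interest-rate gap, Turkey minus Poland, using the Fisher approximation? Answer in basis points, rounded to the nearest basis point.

-94 basis points

Turkey: 10.78% − 8.8% = 1.980%
Poland: 3.8% − 0.88% = 2.920%
Differential = -0.940% → -94 basis points.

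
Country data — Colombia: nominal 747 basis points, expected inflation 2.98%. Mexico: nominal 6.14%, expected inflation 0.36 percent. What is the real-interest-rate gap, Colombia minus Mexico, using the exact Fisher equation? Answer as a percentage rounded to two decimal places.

-1.40%

Colombia: (1 + 0.0747)/(1 + 0.0298) − 1 = 4.3601%
Mexico: (1 + 0.0614)/(1 + 0.0036) − 1 = 5.7593%
Differential = 4.3601% − 5.7593% = -1.3992% → -1.40%.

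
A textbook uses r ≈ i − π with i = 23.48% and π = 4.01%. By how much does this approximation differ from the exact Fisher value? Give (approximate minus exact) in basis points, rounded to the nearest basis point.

Approximate: r ≈ 23.480% − 4.010% = 19.4700%
Exact: (1 + 0.2348)/(1 + 0.0401) − 1 = 18.7194%
Error = 19.4700% − 18.7194% = 0.7506% → 75 basis points.

75 basis points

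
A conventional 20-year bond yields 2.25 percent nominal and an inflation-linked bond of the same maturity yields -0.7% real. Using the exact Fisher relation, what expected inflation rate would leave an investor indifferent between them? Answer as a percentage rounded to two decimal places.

(1 + π) = (1 + i)/(1 + r) = 1.02250 / 0.99300 = 1.029708
Break-even inflation = 1.029708 − 1 → 2.97%.

2.97%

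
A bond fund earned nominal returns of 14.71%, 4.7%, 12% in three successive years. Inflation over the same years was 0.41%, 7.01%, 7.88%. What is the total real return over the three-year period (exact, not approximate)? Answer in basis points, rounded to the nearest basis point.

Compound the nominal returns: 1.1471 × 1.0470 × 1.1200 = 1.345135.
Compound inflation: 1.0041 × 1.0701 × 1.0788 = 1.159157.
Deflate: 1.345135 / 1.159157 = 1.160443.
Total real return = 1.160443 − 1 → 1604 basis points.

1604 basis points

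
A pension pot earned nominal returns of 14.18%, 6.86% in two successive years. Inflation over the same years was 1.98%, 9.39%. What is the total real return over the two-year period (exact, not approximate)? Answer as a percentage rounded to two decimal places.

9.37%

Compound the nominal returns: 1.1418 × 1.0686 = 1.220127.
Compound inflation: 1.0198 × 1.0939 = 1.115559.
Deflate: 1.220127 / 1.115559 = 1.093736.
Total real return = 1.093736 − 1 → 9.37%.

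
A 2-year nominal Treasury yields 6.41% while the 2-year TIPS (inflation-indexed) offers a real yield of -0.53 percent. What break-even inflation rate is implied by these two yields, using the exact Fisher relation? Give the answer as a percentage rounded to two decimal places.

(1 + π) = (1 + i)/(1 + r) = 1.06410 / 0.99470 = 1.069770
Break-even inflation = 1.069770 − 1 → 6.98%.

6.98%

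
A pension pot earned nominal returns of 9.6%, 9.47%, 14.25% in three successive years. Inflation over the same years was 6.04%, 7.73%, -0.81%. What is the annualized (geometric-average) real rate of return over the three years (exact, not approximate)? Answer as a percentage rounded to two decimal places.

6.55%

Nominal growth factor = 1.0960 × 1.0947 × 1.1425 = 1.37076145
Price-level growth factor = 1.0604 × 1.0773 × 0.9919 = 1.13311573
Real growth factor = 1.37076145 / 1.13311573 = 1.20972766
Annualized real rate = 1.20972766^(1/3) − 1 = 6.5522% → 6.55%.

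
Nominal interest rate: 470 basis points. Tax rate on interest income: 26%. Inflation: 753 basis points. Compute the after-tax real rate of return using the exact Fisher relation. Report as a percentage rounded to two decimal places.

-3.77%

After-tax nominal return = 4.7% × (1 − 0.26) = 3.4780%.
1 + r = 1.03478 / 1.07530 = 0.962317
After-tax real rate = 0.962317 − 1 → -3.77%.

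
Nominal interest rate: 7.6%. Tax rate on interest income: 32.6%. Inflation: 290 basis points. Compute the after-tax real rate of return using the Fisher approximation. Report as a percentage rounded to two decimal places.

2.22%

After-tax nominal return = 7.6% × (1 − 0.326) = 5.1224%.
r ≈ 5.1224% − 2.9% → 2.22%.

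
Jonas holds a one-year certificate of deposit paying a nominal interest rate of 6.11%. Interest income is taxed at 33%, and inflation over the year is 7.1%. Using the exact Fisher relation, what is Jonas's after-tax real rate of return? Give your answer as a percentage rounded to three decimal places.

-2.807%

After-tax nominal return = 6.11% × (1 − 0.33) = 4.0937%.
1 + r = 1.040937 / 1.07100 = 0.971930
After-tax real rate = 0.971930 − 1 → -2.807%.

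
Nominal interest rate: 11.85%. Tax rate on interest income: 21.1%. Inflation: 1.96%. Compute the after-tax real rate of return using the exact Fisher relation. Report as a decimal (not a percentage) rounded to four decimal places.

After-tax nominal return = 11.85% × (1 − 0.211) = 9.34965%.
1 + r = 1.0934965 / 1.01960 = 1.072476
After-tax real rate = 1.072476 − 1 → 0.0725.

0.0725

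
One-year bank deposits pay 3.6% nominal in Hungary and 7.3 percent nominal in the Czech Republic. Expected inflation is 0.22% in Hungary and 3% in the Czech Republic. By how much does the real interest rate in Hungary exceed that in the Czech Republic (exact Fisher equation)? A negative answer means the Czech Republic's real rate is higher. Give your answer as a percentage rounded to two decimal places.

Hungary: (1 + 0.0360)/(1 + 0.0022) − 1 = 3.3726%
The Czech Republic: (1 + 0.0730)/(1 + 0.0300) − 1 = 4.1748%
Differential = 3.3726% − 4.1748% = -0.8022% → -0.80%.

-0.80%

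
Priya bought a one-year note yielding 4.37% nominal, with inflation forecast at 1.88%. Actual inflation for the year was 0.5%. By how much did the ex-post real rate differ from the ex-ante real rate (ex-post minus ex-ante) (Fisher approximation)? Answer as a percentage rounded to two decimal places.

Ex-ante: 4.37% − 1.88% = 2.490%
Ex-post: 4.37% − 0.5% = 3.870%
Difference (ex-post − ex-ante) = 1.3800% → 1.38%.

1.38%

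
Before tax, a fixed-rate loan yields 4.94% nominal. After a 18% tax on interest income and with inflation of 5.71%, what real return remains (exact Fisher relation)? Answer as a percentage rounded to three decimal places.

-1.570%

After-tax nominal return = 4.94% × (1 − 0.18) = 4.0508%.
1 + r = 1.040508 / 1.05710 = 0.984304
After-tax real rate = 0.984304 − 1 → -1.570%.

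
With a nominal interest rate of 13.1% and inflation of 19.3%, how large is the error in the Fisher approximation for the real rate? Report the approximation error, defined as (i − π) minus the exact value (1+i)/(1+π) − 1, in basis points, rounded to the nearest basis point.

Approximate: r ≈ 13.100% − 19.300% = -6.2000%
Exact: (1 + 0.1310)/(1 + 0.1930) − 1 = -5.1970%
Error = -6.2000% − (-5.1970%) = -1.0030% → -100 basis points.

-100 basis points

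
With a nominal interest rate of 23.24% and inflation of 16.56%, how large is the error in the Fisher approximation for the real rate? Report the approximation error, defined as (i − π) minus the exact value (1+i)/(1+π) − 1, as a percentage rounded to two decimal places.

0.95%

Approximate: r ≈ 23.240% − 16.560% = 6.6800%
Exact: (1 + 0.2324)/(1 + 0.1656) − 1 = 5.7310%
Error = 6.6800% − 5.7310% = 0.9490% → 0.95%.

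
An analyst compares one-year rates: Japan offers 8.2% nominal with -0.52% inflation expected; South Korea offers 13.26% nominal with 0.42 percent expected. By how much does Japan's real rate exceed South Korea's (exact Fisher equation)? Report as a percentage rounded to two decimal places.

-4.02%

Japan: (1 + 0.0820)/(1 − 0.0052) − 1 = 8.7656%
South Korea: (1 + 0.1326)/(1 + 0.0042) − 1 = 12.7863%
Differential = 8.7656% − 12.7863% = -4.0207% → -4.02%.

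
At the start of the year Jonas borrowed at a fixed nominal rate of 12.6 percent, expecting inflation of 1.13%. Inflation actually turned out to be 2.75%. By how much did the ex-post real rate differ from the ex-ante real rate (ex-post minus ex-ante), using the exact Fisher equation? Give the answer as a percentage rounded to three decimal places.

Ex-ante: (1 + 0.1260)/(1 + 0.0113) − 1 = 11.34184%
Ex-post: (1 + 0.1260)/(1 + 0.0275) − 1 = 9.58637%
Difference (ex-post − ex-ante) = -1.75546% → -1.755%.

-1.755%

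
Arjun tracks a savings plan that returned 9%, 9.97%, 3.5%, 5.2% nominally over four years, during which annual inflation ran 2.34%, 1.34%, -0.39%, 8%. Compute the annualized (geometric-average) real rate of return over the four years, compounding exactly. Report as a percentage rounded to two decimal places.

Compound the nominal returns: 1.0900 × 1.0997 × 1.0350 × 1.0520 = 1.30513914.
Compound inflation: 1.0234 × 1.0134 × 0.9961 × 1.0800 = 1.11571432.
Deflate: 1.30513914 / 1.11571432 = 1.16977896.
Annualized real rate = 1.16977896^(1/4) − 1 = 3.9982% → 4.00%.

4.00%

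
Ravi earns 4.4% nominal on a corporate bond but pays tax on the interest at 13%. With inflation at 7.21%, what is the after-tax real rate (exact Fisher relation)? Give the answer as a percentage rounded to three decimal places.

-3.155%

After-tax nominal return = 4.4% × (1 − 0.13) = 3.8280%.
1 + r = 1.03828 / 1.07210 = 0.968454
After-tax real rate = 0.968454 − 1 → -3.155%.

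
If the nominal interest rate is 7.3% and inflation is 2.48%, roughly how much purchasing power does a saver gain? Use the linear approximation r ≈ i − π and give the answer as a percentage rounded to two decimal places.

r ≈ i − π = 7.3% − 2.48% = 4.82%.

4.82%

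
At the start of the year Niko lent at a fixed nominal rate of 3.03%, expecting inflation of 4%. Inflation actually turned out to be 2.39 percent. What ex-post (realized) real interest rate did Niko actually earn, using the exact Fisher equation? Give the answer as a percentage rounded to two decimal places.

Ex-post: (1 + 0.0303)/(1 + 0.0239) − 1 = 0.6251%
So the realized real rate is 0.63%.

0.63%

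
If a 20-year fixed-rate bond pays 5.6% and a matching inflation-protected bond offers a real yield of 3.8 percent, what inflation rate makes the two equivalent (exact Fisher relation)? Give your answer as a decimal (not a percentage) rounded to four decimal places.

(1 + π) = (1 + i)/(1 + r) = 1.05600 / 1.03800 = 1.017341
Break-even inflation = 1.017341 − 1 → 0.0173.

0.0173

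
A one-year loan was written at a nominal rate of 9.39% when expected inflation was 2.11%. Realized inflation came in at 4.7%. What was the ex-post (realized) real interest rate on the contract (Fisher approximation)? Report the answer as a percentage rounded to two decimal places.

Ex-post: 9.39% − 4.7% = 4.690%
So the realized real rate is 4.69%.

4.69%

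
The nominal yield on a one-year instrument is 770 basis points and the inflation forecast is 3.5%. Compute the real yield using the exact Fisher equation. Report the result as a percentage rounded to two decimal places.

4.06%

1 + r = 1.07700 / 1.03500 = 1.040580
r = 1.040580 − 1 = 4.0580%, i.e. 4.06%.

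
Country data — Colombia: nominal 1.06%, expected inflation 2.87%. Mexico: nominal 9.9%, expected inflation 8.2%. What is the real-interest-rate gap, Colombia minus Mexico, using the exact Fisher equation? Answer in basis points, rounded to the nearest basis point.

-333 basis points

Colombia: (1 + 0.0106)/(1 + 0.0287) − 1 = -1.7595%
Mexico: (1 + 0.0990)/(1 + 0.0820) − 1 = 1.5712%
Differential = -1.7595% − 1.5712% = -3.3307% → -333 basis points.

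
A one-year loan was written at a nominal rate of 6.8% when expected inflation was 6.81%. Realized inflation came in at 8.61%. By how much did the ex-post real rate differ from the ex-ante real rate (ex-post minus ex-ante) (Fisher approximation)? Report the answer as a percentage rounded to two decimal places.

-1.80%

Ex-ante: 6.8% − 6.81% = -0.010%
Ex-post: 6.8% − 8.61% = -1.810%
Difference (ex-post − ex-ante) = -1.8000% → -1.80%.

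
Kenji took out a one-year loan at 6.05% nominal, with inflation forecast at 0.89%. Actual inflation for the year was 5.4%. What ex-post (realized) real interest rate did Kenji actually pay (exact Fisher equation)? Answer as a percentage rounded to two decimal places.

Ex-post: (1 + 0.0605)/(1 + 0.0540) − 1 = 0.6167%
So the realized real rate is 0.62%.

0.62%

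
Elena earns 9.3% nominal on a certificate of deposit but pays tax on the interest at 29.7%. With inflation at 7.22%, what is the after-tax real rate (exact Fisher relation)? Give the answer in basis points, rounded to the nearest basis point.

After-tax nominal return = 9.3% × (1 − 0.297) = 6.5379%.
1 + r = 1.065379 / 1.07220 = 0.993638
After-tax real rate = 0.993638 − 1 → -64 basis points.

-64 basis points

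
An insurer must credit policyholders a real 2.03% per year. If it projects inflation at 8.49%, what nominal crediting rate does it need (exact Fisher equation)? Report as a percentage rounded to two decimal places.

(1 + i) = (1 + r)(1 + π) = 1.02030 × 1.08490 = 1.10692347
i = 1.10692347 − 1, so the required nominal rate is 10.69%.

10.69%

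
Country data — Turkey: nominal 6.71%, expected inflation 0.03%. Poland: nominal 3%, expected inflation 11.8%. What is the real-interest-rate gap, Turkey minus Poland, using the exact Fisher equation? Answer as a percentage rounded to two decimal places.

Turkey: (1 + 0.0671)/(1 + 0.0003) − 1 = 6.6780%
Poland: (1 + 0.0300)/(1 + 0.1180) − 1 = -7.8712%
Differential = 6.6780% − (-7.8712%) = 14.5492% → 14.55%.

14.55%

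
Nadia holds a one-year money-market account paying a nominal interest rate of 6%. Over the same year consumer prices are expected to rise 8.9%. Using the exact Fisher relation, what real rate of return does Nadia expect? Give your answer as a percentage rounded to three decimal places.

-2.663%

By the Fisher relation, 1 + r = (1 + i)/(1 + π).
1 + r = 1.06000 / 1.08900 = 0.973370
r = 0.973370 − 1 = -2.6630%, i.e. -2.663%.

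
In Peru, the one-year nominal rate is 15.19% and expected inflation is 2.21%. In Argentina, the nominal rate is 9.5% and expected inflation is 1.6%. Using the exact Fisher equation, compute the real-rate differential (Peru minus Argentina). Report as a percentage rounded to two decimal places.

Peru: (1 + 0.1519)/(1 + 0.0221) − 1 = 12.6993%
Argentina: (1 + 0.0950)/(1 + 0.0160) − 1 = 7.7756%
Differential = 12.6993% − 7.7756% = 4.9238% → 4.92%.

4.92%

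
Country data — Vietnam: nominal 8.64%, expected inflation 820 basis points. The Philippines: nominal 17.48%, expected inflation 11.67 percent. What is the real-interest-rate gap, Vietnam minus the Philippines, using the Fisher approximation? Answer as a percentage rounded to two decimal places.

Vietnam: 8.64% − 8.2% = 0.440%
The Philippines: 17.48% − 11.67% = 5.810%
Differential = -5.370% → -5.37%.

-5.37%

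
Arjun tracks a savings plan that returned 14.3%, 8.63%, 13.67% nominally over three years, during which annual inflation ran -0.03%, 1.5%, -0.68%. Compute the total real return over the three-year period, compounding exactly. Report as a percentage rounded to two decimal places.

Nominal growth factor = 1.1430 × 1.0863 × 1.1367 = 1.411373
Price-level growth factor = 0.9997 × 1.0150 × 0.9932 = 1.007796
Real growth factor = 1.411373 / 1.007796 = 1.400456
Total real return = 1.400456 − 1 → 40.05%.

40.05%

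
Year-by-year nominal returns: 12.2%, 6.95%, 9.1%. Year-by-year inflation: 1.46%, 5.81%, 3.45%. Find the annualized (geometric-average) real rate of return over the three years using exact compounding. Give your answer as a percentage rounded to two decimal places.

Nominal growth factor = 1.1220 × 1.0695 × 1.0910 = 1.30917709
Price-level growth factor = 1.0146 × 1.0581 × 1.0345 = 1.11058567
Real growth factor = 1.30917709 / 1.11058567 = 1.17881683
Annualized real rate = 1.17881683^(1/3) − 1 = 5.6369% → 5.64%.

5.64%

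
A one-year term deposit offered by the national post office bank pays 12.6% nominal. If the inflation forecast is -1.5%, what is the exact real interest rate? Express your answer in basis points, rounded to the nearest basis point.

By the Fisher equation, 1 + r = (1 + i)/(1 + π).
1 + r = 1.12600 / 0.98500 = 1.143147
r = 1.143147 − 1 = 14.3147%, i.e. 1431 basis points.

1431 basis points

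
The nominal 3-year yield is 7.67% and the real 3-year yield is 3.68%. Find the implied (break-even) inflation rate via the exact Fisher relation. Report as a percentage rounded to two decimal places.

3.85%

(1 + π) = (1 + i)/(1 + r) = 1.07670 / 1.03680 = 1.038484
Break-even inflation = 1.038484 − 1 → 3.85%.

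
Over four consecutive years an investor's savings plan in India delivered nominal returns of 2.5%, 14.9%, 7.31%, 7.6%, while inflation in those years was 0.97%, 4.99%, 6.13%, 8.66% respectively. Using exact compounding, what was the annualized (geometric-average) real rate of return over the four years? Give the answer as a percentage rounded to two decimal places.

2.70%

Compound the nominal returns: 1.0250 × 1.1490 × 1.0731 × 1.0760 = 1.35986677.
Compound inflation: 1.0097 × 1.0499 × 1.0613 × 1.0866 = 1.22249800.
Deflate: 1.35986677 / 1.22249800 = 1.11236727.
Annualized real rate = 1.11236727^(1/4) − 1 = 2.6980% → 2.70%.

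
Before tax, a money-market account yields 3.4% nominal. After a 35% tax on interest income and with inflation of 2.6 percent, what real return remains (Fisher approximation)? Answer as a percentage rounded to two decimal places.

-0.39%

After-tax nominal return = 3.4% × (1 − 0.35) = 2.2100%.
r ≈ 2.2100% − 2.6% → -0.39%.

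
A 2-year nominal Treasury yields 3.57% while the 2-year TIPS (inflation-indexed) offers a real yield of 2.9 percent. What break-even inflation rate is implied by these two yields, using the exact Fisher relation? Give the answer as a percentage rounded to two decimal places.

(1 + π) = (1 + i)/(1 + r) = 1.03570 / 1.02900 = 1.006511
Break-even inflation = 1.006511 − 1 → 0.65%.

0.65%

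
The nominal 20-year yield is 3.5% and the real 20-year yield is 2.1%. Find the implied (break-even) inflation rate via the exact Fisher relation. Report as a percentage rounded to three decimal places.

1.371%

(1 + π) = (1 + i)/(1 + r) = 1.03500 / 1.02100 = 1.013712
Break-even inflation = 1.013712 − 1 → 1.371%.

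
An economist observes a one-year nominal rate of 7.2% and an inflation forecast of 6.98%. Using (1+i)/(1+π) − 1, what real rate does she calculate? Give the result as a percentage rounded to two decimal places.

By the Fisher relation, 1 + r = (1 + i)/(1 + π).
1 + r = 1.07200 / 1.06980 = 1.002056
r = 1.002056 − 1 = 0.2056%, i.e. 0.21%.

0.21%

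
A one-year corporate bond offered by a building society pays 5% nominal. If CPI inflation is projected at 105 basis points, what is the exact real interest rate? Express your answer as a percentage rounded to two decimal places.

3.91%

By the Fisher relation, 1 + r = (1 + i)/(1 + π).
1 + r = 1.05000 / 1.01050 = 1.039090
r = 1.039090 − 1 = 3.9090%, i.e. 3.91%.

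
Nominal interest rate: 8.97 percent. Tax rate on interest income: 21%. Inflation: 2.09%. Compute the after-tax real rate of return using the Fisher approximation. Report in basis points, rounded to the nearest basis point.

After-tax nominal return = 8.97% × (1 − 0.21) = 7.0863%.
r ≈ 7.0863% − 2.09% → 500 basis points.

500 basis points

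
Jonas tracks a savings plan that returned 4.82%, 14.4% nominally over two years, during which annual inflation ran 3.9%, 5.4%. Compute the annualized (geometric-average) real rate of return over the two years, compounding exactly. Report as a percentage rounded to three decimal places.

4.642%

Nominal growth factor = 1.0482 × 1.1440 = 1.19914080
Price-level growth factor = 1.0390 × 1.0540 = 1.09510600
Real growth factor = 1.19914080 / 1.09510600 = 1.09499975
Annualized real rate = 1.09499975^(1/2) − 1 = 4.6422% → 4.642%.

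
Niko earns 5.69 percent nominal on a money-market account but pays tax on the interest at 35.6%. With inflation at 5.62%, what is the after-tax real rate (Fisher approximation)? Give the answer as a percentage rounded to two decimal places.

After-tax nominal return = 5.69% × (1 − 0.356) = 3.66436%.
r ≈ 3.66436% − 5.62% → -1.96%.

-1.96%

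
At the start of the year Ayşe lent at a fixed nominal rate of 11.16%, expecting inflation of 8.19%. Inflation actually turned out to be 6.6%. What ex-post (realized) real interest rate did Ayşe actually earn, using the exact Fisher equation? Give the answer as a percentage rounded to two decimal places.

Ex-post: (1 + 0.1116)/(1 + 0.0660) − 1 = 4.2777%
So the realized real rate is 4.28%.

4.28%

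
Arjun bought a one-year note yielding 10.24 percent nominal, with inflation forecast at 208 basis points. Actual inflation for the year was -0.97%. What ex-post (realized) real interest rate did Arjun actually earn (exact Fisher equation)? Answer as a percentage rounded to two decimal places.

11.32%

Ex-post: (1 + 0.1024)/(1 − 0.0097) − 1 = 11.3198%
So the realized real rate is 11.32%.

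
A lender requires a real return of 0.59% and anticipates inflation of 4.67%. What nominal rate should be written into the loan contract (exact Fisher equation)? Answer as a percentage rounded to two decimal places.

(1 + i) = (1 + r)(1 + π) = 1.00590 × 1.04670 = 1.05287553
i = 1.05287553 − 1, so the required nominal rate is 5.29%.

5.29%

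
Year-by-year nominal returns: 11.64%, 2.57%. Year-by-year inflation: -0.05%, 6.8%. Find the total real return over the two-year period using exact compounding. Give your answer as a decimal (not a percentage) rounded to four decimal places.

0.0727

Compound the nominal returns: 1.1164 × 1.0257 = 1.145091.
Compound inflation: 0.9995 × 1.0680 = 1.067466.
Deflate: 1.145091 / 1.067466 = 1.072719.
Total real return = 1.072719 − 1 → 0.0727.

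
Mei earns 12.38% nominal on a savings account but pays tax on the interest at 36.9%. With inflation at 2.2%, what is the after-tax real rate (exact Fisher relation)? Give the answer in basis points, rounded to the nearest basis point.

After-tax nominal return = 12.38% × (1 − 0.369) = 7.81178%.
1 + r = 1.0781178 / 1.02200 = 1.054910
After-tax real rate = 1.054910 − 1 → 549 basis points.

549 basis points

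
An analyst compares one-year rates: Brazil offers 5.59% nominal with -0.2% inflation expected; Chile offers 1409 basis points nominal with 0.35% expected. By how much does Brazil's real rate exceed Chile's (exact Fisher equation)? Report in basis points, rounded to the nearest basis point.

-789 basis points

Brazil: (1 + 0.0559)/(1 − 0.0020) − 1 = 5.8016%
Chile: (1 + 0.1409)/(1 + 0.0035) − 1 = 13.6921%
Differential = 5.8016% − 13.6921% = -7.8905% → -789 basis points.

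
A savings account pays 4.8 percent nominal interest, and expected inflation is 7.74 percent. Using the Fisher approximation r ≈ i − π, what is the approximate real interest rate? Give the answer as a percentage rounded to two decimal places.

r ≈ i − π = 4.8% − 7.74% = -2.94%.

-2.94%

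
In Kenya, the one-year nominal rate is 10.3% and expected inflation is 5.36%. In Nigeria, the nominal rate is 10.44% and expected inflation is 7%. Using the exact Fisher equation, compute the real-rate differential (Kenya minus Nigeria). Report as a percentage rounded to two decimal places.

Kenya: (1 + 0.1030)/(1 + 0.0536) − 1 = 4.6887%
Nigeria: (1 + 0.1044)/(1 + 0.0700) − 1 = 3.2150%
Differential = 4.6887% − 3.2150% = 1.4737% → 1.47%.

1.47%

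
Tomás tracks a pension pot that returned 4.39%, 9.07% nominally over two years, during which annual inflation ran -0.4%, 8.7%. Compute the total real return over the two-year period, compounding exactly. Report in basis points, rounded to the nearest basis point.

Nominal growth factor = 1.0439 × 1.0907 = 1.138582
Price-level growth factor = 0.9960 × 1.0870 = 1.082652
Real growth factor = 1.138582 / 1.082652 = 1.051660
Total real return = 1.051660 − 1 → 517 basis points.

517 basis points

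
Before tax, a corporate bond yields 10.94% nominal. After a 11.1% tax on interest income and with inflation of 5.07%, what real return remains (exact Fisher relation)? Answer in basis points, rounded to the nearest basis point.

443 basis points

After-tax nominal return = 10.94% × (1 − 0.111) = 9.72566%.
1 + r = 1.0972566 / 1.05070 = 1.044310
After-tax real rate = 1.044310 − 1 → 443 basis points.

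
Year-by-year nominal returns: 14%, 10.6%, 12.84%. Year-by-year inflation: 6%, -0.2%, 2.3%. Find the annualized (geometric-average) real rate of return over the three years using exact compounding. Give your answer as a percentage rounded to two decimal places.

9.55%

Compound the nominal returns: 1.1400 × 1.1060 × 1.1284 = 1.42273186.
Compound inflation: 1.0600 × 0.9980 × 1.0230 = 1.08221124.
Deflate: 1.42273186 / 1.08221124 = 1.31465263.
Annualized real rate = 1.31465263^(1/3) − 1 = 9.5478% → 9.55%.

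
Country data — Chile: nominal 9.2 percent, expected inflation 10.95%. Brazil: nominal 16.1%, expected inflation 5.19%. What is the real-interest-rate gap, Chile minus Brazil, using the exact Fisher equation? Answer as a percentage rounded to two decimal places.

-11.95%

Chile: (1 + 0.0920)/(1 + 0.1095) − 1 = -1.5773%
Brazil: (1 + 0.1610)/(1 + 0.0519) − 1 = 10.3717%
Differential = -1.5773% − 10.3717% = -11.9490% → -11.95%.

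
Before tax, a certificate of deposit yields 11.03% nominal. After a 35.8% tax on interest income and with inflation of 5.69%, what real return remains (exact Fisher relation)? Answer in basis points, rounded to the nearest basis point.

After-tax nominal return = 11.03% × (1 − 0.358) = 7.08126%.
1 + r = 1.0708126 / 1.05690 = 1.013164
After-tax real rate = 1.013164 − 1 → 132 basis points.

132 basis points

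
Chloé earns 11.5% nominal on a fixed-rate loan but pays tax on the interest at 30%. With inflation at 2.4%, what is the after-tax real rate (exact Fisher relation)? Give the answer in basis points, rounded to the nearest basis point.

552 basis points

After-tax nominal return = 11.5% × (1 − 0.3) = 8.0500%.
1 + r = 1.08050 / 1.02400 = 1.055176
After-tax real rate = 1.055176 − 1 → 552 basis points.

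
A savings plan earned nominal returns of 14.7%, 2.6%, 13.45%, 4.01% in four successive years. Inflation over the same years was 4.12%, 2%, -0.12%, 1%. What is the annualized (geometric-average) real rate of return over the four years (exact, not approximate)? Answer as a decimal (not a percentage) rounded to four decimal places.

Nominal growth factor = 1.1470 × 1.0260 × 1.1345 × 1.0401 = 1.38864225
Price-level growth factor = 1.0412 × 1.0200 × 0.9988 × 1.0100 = 1.07135707
Real growth factor = 1.38864225 / 1.07135707 = 1.29615260
Annualized real rate = 1.29615260^(1/4) − 1 = 6.6999% → 0.0670.

0.0670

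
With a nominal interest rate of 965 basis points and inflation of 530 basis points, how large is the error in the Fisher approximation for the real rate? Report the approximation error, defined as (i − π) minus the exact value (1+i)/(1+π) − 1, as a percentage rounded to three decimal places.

Approximate: r ≈ 9.650% − 5.300% = 4.3500%
Exact: (1 + 0.0965)/(1 + 0.0530) − 1 = 4.1311%
Error = 4.3500% − 4.1311% = 0.2189% → 0.219%.

0.219%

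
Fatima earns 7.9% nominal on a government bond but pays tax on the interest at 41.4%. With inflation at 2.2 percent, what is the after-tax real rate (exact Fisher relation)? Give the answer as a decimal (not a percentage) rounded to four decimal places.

After-tax nominal return = 7.9% × (1 − 0.414) = 4.6294%.
1 + r = 1.046294 / 1.02200 = 1.023771
After-tax real rate = 1.023771 − 1 → 0.0238.

0.0238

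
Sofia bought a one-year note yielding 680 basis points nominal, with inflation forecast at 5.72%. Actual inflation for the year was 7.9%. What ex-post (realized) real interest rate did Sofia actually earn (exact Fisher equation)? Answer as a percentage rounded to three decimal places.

-1.019%

Ex-post: (1 + 0.0680)/(1 + 0.0790) − 1 = -1.01946%
So the realized real rate is -1.019%.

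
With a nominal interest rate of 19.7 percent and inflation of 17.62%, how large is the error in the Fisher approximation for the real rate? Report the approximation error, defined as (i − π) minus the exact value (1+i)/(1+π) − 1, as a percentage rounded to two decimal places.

Approximate: r ≈ 19.700% − 17.620% = 2.0800%
Exact: (1 + 0.1970)/(1 + 0.1762) − 1 = 1.7684%
Error = 2.0800% − 1.7684% = 0.3116% → 0.31%.

0.31%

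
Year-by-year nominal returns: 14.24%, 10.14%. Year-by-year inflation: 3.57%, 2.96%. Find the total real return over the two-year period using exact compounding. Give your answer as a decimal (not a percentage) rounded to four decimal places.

0.1799

Compound the nominal returns: 1.1424 × 1.1014 = 1.258239.
Compound inflation: 1.0357 × 1.0296 = 1.066357.
Deflate: 1.258239 / 1.066357 = 1.179942.
Total real return = 1.179942 − 1 → 0.1799.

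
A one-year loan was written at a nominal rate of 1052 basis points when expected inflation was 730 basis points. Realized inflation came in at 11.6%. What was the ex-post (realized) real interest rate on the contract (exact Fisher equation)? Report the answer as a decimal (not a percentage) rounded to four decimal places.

-0.0097

Ex-post: (1 + 0.1052)/(1 + 0.1160) − 1 = -0.9677%
So the realized real rate is -0.0097.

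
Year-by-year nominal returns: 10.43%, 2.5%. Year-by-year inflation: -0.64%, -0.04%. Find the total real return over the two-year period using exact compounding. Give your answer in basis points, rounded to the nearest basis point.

Compound the nominal returns: 1.1043 × 1.0250 = 1.131908.
Compound inflation: 0.9936 × 0.9996 = 0.993203.
Deflate: 1.131908 / 0.993203 = 1.139654.
Total real return = 1.139654 − 1 → 1397 basis points.

1397 basis points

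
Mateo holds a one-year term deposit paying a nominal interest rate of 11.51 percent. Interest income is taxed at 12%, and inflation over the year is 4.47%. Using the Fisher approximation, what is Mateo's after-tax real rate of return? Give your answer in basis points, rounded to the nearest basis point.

After-tax nominal return = 11.51% × (1 − 0.12) = 10.1288%.
r ≈ 10.1288% − 4.47% → 566 basis points.

566 basis points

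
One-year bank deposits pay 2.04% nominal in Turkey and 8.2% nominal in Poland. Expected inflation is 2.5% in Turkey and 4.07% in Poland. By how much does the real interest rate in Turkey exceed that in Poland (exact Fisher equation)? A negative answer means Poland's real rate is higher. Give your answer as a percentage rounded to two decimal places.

-4.42%

Turkey: (1 + 0.0204)/(1 + 0.0250) − 1 = -0.4488%
Poland: (1 + 0.0820)/(1 + 0.0407) − 1 = 3.9685%
Differential = -0.4488% − 3.9685% = -4.4173% → -4.42%.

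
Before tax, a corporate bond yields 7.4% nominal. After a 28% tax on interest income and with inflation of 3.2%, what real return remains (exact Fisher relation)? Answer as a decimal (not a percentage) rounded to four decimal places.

After-tax nominal return = 7.4% × (1 − 0.28) = 5.3280%.
1 + r = 1.05328 / 1.03200 = 1.020620
After-tax real rate = 1.020620 − 1 → 0.0206.

0.0206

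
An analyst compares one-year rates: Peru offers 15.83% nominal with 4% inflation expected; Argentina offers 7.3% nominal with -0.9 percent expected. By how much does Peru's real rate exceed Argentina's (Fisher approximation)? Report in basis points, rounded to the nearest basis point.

363 basis points

Peru: 15.83% − 4% = 11.830%
Argentina: 7.3% − (-0.9%) = 8.200%
Differential = 3.630% → 363 basis points.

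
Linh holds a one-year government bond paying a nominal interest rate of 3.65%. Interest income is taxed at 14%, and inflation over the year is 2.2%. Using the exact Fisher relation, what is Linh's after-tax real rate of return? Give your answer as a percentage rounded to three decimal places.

After-tax nominal return = 3.65% × (1 − 0.14) = 3.1390%.
1 + r = 1.03139 / 1.02200 = 1.009188
After-tax real rate = 1.009188 − 1 → 0.919%.

0.919%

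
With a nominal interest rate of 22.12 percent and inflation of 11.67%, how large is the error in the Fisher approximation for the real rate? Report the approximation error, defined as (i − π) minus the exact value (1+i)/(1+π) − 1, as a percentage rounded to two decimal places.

Approximate: r ≈ 22.120% − 11.670% = 10.4500%
Exact: (1 + 0.2212)/(1 + 0.1167) − 1 = 9.3579%
Error = 10.4500% − 9.3579% = 1.0921% → 1.09%.

1.09%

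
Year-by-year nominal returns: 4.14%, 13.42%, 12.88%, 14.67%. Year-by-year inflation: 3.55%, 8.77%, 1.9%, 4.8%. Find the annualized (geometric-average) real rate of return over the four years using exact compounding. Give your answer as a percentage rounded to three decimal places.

6.181%

Compound the nominal returns: 1.0414 × 1.1342 × 1.1288 × 1.1467 = 1.528882218.
Compound inflation: 1.0355 × 1.0877 × 1.0190 × 1.0480 = 1.202803542.
Deflate: 1.528882218 / 1.202803542 = 1.271098866.
Annualized real rate = 1.271098866^(1/4) − 1 = 6.18052% → 6.181%.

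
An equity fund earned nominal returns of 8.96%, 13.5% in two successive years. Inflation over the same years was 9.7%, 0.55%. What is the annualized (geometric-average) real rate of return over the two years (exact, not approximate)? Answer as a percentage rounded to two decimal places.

Compound the nominal returns: 1.0896 × 1.1350 = 1.23669600.
Compound inflation: 1.0970 × 1.0055 = 1.10303350.
Deflate: 1.23669600 / 1.10303350 = 1.12117719.
Annualized real rate = 1.12117719^(1/2) − 1 = 5.8857% → 5.89%.

5.89%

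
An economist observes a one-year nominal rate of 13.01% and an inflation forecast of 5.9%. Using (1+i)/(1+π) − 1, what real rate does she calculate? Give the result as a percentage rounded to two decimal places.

1 + r = 1.13010 / 1.05900 = 1.067139
r = 1.067139 − 1 = 6.7139%, i.e. 6.71%.

6.71%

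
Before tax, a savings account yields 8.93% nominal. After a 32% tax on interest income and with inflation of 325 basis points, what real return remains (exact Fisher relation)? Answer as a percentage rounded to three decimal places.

2.734%

After-tax nominal return = 8.93% × (1 − 0.32) = 6.0724%.
1 + r = 1.060724 / 1.03250 = 1.027336
After-tax real rate = 1.027336 − 1 → 2.734%.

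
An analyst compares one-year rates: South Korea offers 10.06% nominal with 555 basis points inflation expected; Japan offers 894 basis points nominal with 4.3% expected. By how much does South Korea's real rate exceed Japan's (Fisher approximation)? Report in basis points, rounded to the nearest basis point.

South Korea: 10.06% − 5.55% = 4.510%
Japan: 8.94% − 4.3% = 4.640%
Differential = -0.130% → -13 basis points.

-13 basis points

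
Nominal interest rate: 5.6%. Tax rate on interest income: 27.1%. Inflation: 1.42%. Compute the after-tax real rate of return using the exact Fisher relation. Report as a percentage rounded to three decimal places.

2.625%

After-tax nominal return = 5.6% × (1 − 0.271) = 4.0824%.
1 + r = 1.040824 / 1.01420 = 1.026251
After-tax real rate = 1.026251 − 1 → 2.625%.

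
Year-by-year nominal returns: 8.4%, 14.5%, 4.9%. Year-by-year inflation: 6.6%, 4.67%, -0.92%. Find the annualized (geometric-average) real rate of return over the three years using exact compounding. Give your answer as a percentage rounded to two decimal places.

5.60%

Compound the nominal returns: 1.0840 × 1.1450 × 1.0490 = 1.30199782.
Compound inflation: 1.0660 × 1.0467 × 0.9908 = 1.10551700.
Deflate: 1.30199782 / 1.10551700 = 1.17772754.
Annualized real rate = 1.17772754^(1/3) − 1 = 5.6043% → 5.60%.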